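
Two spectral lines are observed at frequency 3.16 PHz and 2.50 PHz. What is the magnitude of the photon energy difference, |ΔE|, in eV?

Using E = hf: E₁ = 2.094e-18 J, E₂ = 1.657e-18 J.
|ΔE| = |2.094e-18 − 1.657e-18| = 4.37e-19 J = 2.73 eV.

2.73 eV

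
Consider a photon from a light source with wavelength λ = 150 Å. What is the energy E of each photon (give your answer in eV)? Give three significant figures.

82.7 eV

Take h = 6.62607015e-34 J·s, c = 2.99792458e8 m/s, 1 eV = 1.602176634e-19 J.
In SI units: λ = 150 Å = 1.5e-8 m.
For a photon E = hc/λ, so E = 1.324e-17 J.
Converting to eV: E = 82.66 eV ≈ 82.7 eV.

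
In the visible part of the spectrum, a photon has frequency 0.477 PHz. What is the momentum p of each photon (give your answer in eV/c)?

Use h = 6.62607015 × 10^-34 J·s, c = 2.99792458 × 10^8 m/s, 1 eV = 1.602176634 × 10^-19 J.
First convert: f = 0.477 PHz = 4.77 × 10^14 Hz.
For a photon p = hf/c, so p = 1.054 × 10^-27 kg·m/s.
Converting to eV/c: p = 1.973 eV/c ≈ 1.97 eV/c.

1.97 eV/c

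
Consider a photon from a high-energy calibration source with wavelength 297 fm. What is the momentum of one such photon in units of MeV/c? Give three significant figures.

(h = 6.62607015e-34 J·s, c = 2.99792458e8 m/s, 1 eV = 1.602176634e-19 J.)
In SI units: λ = 297 fm = 2.97e-13 m.
For a photon p = h/λ, so p = 2.231e-21 kg·m/s.
Converting to MeV/c: p = 4.175 MeV/c ≈ 4.17 MeV/c.

4.17 MeV/c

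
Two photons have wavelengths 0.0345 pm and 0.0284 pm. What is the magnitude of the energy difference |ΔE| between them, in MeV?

7.72 MeV

Using E = hc/λ: E₁ = 5.758 × 10^-12 J, E₂ = 6.995 × 10^-12 J.
|ΔE| = |5.758 × 10^-12 − 6.995 × 10^-12| = 1.24 × 10^-12 J = 7.72 MeV.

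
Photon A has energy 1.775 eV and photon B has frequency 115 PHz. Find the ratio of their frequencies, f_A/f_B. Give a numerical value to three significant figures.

f_A = 4.292e14 Hz (from energy = 1.775 eV, via f = E/h).
f_B = 1.150e17 Hz (from frequency = 115 PHz, via f given directly).
Ratio = 4.292e14 / 1.150e17 = 3.73e-3.

3.73e-3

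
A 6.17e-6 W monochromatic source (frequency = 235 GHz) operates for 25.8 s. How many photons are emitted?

1.02e18 photons

Total energy: E_total = P·t = 6.17e-6 × 25.8 = 1.592e-4 J.
Per-photon energy: E = 1.557e-22 J.
N = E_total / E_photon = 1.02e18.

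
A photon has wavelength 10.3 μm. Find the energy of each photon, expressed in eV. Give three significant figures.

Convert to SI: λ = 10.3 μm = 1.03·10^-5 m.
For a photon E = hc/λ, so E = 1.929·10^-20 J.
Converting to eV: E = 0.1204 eV ≈ 0.120 eV.

0.120 eV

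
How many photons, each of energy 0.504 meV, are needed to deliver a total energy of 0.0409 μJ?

Per-photon energy: E = 8.075·10^-23 J (from energy = 0.504 meV).
N = E_total / E_photon = 4.09·10^-8 J / 8.075·10^-23 J = 5.07·10^14.

5.07·10^14 photons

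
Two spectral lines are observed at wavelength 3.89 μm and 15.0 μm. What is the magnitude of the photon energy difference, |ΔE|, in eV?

Using E = hc/λ: E₁ = 5.107e-20 J, E₂ = 1.324e-20 J.
|ΔE| = |5.107e-20 − 1.324e-20| = 3.78e-20 J = 0.236 eV.

0.236 eV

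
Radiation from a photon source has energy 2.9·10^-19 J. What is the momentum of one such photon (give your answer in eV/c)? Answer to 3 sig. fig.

1.81 eV/c

Since p = E/c for a photon, p = 9.673·10^-28 kg·m/s.
Converting to eV/c: p = 1.810 eV/c ≈ 1.81 eV/c.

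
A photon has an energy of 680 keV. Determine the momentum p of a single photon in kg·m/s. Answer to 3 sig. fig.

First convert: E = 680 keV = 1.0895 × 10^-13 J.
For a photon p = E/c, so p = 3.634 × 10^-22 kg·m/s.
So p ≈ 3.63 × 10^-22 kg·m/s.

3.63 × 10^-22 kg·m/s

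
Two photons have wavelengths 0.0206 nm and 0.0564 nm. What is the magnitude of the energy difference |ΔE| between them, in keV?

38.2 keV

Using E = hc/λ: E₁ = 9.643·10^-15 J, E₂ = 3.522·10^-15 J.
|ΔE| = |9.643·10^-15 − 3.522·10^-15| = 6.12·10^-15 J = 38.2 keV.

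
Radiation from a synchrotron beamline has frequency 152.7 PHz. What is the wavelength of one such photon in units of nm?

In SI units: f = 152.7 PHz = 1.527·10^17 Hz.
The photon relation is λ = c/f, giving λ = 1.963·10^-9 m.
Converting to nm: λ = 1.963 nm ≈ 1.96 nm.

1.96 nm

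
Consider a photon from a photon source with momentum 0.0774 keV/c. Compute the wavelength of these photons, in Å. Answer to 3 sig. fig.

Take h = 6.62607015 × 10^-34 J·s, c = 2.99792458 × 10^8 m/s, 1 eV = 1.602176634 × 10^-19 J.
Convert to SI: p = 0.0774 keV/c = 4.1365 × 10^-26 kg·m/s.
For a photon λ = h/p, so λ = 1.602 × 10^-8 m.
Converting to Å: λ = 160.2 Å ≈ 160 Å.

160 Å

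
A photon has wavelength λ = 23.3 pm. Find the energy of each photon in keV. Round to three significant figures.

First convert: λ = 23.3 pm = 2.33·10^-11 m.
Since E = hc/λ for a photon, E = 8.526·10^-15 J.
Converting to keV: E = 53.21 keV ≈ 53.2 keV.

53.2 keV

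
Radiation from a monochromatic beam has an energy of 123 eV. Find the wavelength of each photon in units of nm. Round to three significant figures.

(h = 6.62607015e-34 J·s, c = 2.99792458e8 m/s, 1 eV = 1.602176634e-19 J.)
In SI units: E = 123 eV = 1.9707e-17 J.
Since λ = hc/E for a photon, λ = 1.008e-8 m.
Converting to nm: λ = 10.08 nm ≈ 10.1 nm.

10.1 nm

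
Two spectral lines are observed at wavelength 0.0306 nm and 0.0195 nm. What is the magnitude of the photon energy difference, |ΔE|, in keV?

23.1 keV

Using E = hc/λ: E₁ = 6.492e-15 J, E₂ = 1.019e-14 J.
|ΔE| = |6.492e-15 − 1.019e-14| = 3.70e-15 J = 23.1 keV.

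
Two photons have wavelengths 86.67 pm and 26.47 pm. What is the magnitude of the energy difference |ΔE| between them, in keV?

32.5 keV

Using E = hc/λ: E₁ = 2.2920e-15 J, E₂ = 7.5045e-15 J.
|ΔE| = |2.2920e-15 − 7.5045e-15| = 5.21e-15 J = 32.5 keV.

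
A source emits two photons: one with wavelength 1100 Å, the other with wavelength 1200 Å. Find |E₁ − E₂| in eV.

Using E = hc/λ: E₁ = 1.806e-18 J, E₂ = 1.655e-18 J.
|ΔE| = |1.806e-18 − 1.655e-18| = 1.50e-19 J = 0.939 eV.

0.939 eV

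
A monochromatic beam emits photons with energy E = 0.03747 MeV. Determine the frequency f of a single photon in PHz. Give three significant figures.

Convert to SI: E = 0.03747 MeV = 6.0034 × 10^-15 J.
The photon relation is f = E/h, giving f = 9.060 × 10^18 Hz.
Converting to PHz: f = 9060 PHz ≈ 9060 PHz.

9060 PHz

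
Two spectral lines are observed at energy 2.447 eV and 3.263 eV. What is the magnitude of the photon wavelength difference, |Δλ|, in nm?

Using λ = hc/E: λ₁ = 5.0668e-7 m, λ₂ = 3.7997e-7 m.
|Δλ| = |5.0668e-7 − 3.7997e-7| = 1.27e-7 m = 127 nm.

127 nm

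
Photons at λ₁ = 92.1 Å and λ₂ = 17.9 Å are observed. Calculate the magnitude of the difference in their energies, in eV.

Using E = hc/λ: E₁ = 2.157 × 10^-17 J, E₂ = 1.110 × 10^-16 J.
|ΔE| = |2.157 × 10^-17 − 1.110 × 10^-16| = 8.94 × 10^-17 J = 558 eV.

558 eV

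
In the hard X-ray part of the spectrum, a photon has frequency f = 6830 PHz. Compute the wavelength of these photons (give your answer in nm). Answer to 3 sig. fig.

0.0439 nm

Convert to SI: f = 6830 PHz = 6.83e18 Hz.
For a photon λ = c/f, so λ = 4.389e-11 m.
Converting to nm: λ = 0.04389 nm ≈ 0.0439 nm.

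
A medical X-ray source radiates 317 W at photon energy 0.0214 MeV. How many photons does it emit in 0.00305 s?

2.82e14 photons

Total energy: E_total = P·t = 317 × 0.00305 = 0.9669 J.
Per-photon energy: E = 3.429e-15 J.
N = E_total / E_photon = 2.82e14.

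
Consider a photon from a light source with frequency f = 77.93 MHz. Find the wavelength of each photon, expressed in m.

Use c = 2.99792458 × 10^8 m/s.
First convert: f = 77.93 MHz = 7.793 × 10^7 Hz.
The photon relation is λ = c/f, giving λ = 3.847 m.
So λ ≈ 3.85 m.

3.85 m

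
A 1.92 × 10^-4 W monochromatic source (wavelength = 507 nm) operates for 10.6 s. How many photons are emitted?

Total energy: E_total = P·t = 1.92 × 10^-4 × 10.6 = 0.002035 J.
Per-photon energy: E = 3.918 × 10^-19 J.
N = E_total / E_photon = 5.19 × 10^15.

5.19 × 10^15 photons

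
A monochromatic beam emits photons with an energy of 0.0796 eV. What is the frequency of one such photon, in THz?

19.2 THz

Use h = 6.62607015·10^-34 J·s, 1 eV = 1.602176634·10^-19 J.
First convert: E = 0.0796 eV = 1.2753·10^-20 J.
The photon relation is f = E/h, giving f = 1.925·10^13 Hz.
Converting to THz: f = 19.25 THz ≈ 19.2 THz.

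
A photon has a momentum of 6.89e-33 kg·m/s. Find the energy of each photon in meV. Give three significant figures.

0.0129 meV

Use c = 2.99792458e8 m/s, 1 eV = 1.602176634e-19 J.
Apply E = pc: E = 2.066e-24 J.
Converting to meV: E = 0.01289 meV ≈ 0.0129 meV.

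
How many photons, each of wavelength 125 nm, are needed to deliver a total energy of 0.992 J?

Per-photon energy: E = 1.589e-18 J (from wavelength = 125 nm).
N = E_total / E_photon = 0.992 J / 1.589e-18 J = 6.24e17.

6.24e17 photons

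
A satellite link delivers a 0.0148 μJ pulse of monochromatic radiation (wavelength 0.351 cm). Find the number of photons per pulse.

2.62 × 10^14 photons

Per-photon energy: E = 5.659 × 10^-23 J (from wavelength = 0.351 cm).
N = E_total / E_photon = 1.48 × 10^-8 J / 5.659 × 10^-23 J = 2.62 × 10^14.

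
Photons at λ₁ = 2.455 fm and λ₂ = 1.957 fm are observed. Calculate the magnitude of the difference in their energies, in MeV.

Using E = hc/λ: E₁ = 8.0914·10^-11 J, E₂ = 1.0150·10^-10 J.
|ΔE| = |8.0914·10^-11 − 1.0150·10^-10| = 2.06·10^-11 J = 129 MeV.

129 MeV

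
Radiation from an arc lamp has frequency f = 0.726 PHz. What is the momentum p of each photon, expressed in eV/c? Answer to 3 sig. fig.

3.00 eV/c

Convert to SI: f = 0.726 PHz = 7.26 × 10^14 Hz.
For a photon p = hf/c, so p = 1.605 × 10^-27 kg·m/s.
Converting to eV/c: p = 3.002 eV/c ≈ 3.00 eV/c.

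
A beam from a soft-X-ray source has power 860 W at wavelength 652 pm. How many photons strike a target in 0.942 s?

2.66e18 photons

Total energy: E_total = P·t = 860 × 0.942 = 810.1 J.
Per-photon energy: E = 3.047e-16 J.
N = E_total / E_photon = 2.66e18.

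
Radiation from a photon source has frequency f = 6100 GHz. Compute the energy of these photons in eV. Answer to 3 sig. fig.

0.0252 eV

In SI units: f = 6100 GHz = 6.10·10^12 Hz.
Since E = hf for a photon, E = 4.042·10^-21 J.
Converting to eV: E = 0.02523 eV ≈ 0.0252 eV.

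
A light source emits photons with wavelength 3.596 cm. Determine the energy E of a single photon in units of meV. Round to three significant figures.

0.0345 meV

Take h = 6.62607015 × 10^-34 J·s, c = 2.99792458 × 10^8 m/s, 1 eV = 1.602176634 × 10^-19 J.
First convert: λ = 3.596 cm = 0.03596 m.
Apply E = hc/λ: E = 5.524 × 10^-24 J.
Converting to meV: E = 0.03448 meV ≈ 0.0345 meV.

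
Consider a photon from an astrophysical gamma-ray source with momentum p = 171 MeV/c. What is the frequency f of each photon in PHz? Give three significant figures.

First convert: p = 171 MeV/c = 9.1387 × 10^-20 kg·m/s.
The photon relation is f = pc/h, giving f = 4.135 × 10^22 Hz.
Converting to PHz: f = 4.135 × 10^7 PHz ≈ 4.13 × 10^7 PHz.

4.13 × 10^7 PHz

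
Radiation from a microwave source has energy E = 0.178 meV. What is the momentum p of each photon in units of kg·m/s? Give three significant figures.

In SI units: E = 0.178 meV = 2.8519 × 10^-23 J.
The photon relation is p = E/c, giving p = 9.513 × 10^-32 kg·m/s.
So p ≈ 9.51 × 10^-32 kg·m/s.

9.51 × 10^-32 kg·m/s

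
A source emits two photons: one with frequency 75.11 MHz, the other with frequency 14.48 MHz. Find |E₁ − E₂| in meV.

Using E = hf: E₁ = 4.9768e-26 J, E₂ = 9.5945e-27 J.
|ΔE| = |4.9768e-26 − 9.5945e-27| = 4.02e-26 J = 2.51e-4 meV.

2.51e-4 meV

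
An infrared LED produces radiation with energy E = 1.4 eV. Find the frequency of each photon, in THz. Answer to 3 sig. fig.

(h = 6.62607015e-34 J·s, 1 eV = 1.602176634e-19 J.)
First convert: E = 1.4 eV = 2.2430e-19 J.
Apply f = E/h: f = 3.385e14 Hz.
Converting to THz: f = 338.5 THz ≈ 339 THz.

339 THz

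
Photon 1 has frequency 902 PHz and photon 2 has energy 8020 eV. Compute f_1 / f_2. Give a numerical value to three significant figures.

f_1 = 9.020e17 Hz (from frequency = 902 PHz, via f given directly).
f_2 = 1.939e18 Hz (from energy = 8020 eV, via f = E/h).
Ratio = 9.020e17 / 1.939e18 = 0.465.

0.465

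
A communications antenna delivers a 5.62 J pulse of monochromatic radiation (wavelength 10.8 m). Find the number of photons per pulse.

Per-photon energy: E = 1.839 × 10^-26 J (from wavelength = 10.8 m).
N = E_total / E_photon = 5.62 J / 1.839 × 10^-26 J = 3.06 × 10^26.

3.06 × 10^26 photons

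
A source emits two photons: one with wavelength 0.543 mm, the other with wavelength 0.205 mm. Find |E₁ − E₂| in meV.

3.76 meV

Using E = hc/λ: E₁ = 3.658 × 10^-22 J, E₂ = 9.690 × 10^-22 J.
|ΔE| = |3.658 × 10^-22 − 9.690 × 10^-22| = 6.03 × 10^-22 J = 3.76 meV.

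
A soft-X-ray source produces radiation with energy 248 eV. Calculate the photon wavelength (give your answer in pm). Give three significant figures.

(h = 6.62607015e-34 J·s, c = 2.99792458e8 m/s, 1 eV = 1.602176634e-19 J.)
In SI units: E = 248 eV = 3.9734e-17 J.
For a photon λ = hc/E, so λ = 4.999e-9 m.
Converting to pm: λ = 4999 pm ≈ 5000 pm.

5000 pm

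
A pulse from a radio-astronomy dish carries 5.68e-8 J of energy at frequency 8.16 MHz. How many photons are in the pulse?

Per-photon energy: E = 5.407e-27 J (from frequency = 8.16 MHz).
N = E_total / E_photon = 5.68e-8 J / 5.407e-27 J = 1.05e19.

1.05e19 photons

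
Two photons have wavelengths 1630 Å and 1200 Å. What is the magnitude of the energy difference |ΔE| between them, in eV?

Using E = hc/λ: E₁ = 1.219 × 10^-18 J, E₂ = 1.655 × 10^-18 J.
|ΔE| = |1.219 × 10^-18 − 1.655 × 10^-18| = 4.37 × 10^-19 J = 2.73 eV.

2.73 eV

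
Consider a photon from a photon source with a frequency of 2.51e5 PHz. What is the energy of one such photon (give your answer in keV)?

In SI units: f = 2.51e5 PHz = 2.51e20 Hz.
Apply E = hf: E = 1.663e-13 J.
Converting to keV: E = 1038 keV ≈ 1040 keV.

1040 keV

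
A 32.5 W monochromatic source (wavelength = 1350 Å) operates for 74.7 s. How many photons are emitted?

Total energy: E_total = P·t = 32.5 × 74.7 = 2428 J.
Per-photon energy: E = 1.471 × 10^-18 J.
N = E_total / E_photon = 1.65 × 10^21.

1.65 × 10^21 photons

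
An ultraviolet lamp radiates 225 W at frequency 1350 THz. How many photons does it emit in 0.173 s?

Total energy: E_total = P·t = 225 × 0.173 = 38.92 J.
Per-photon energy: E = 8.945e-19 J.
N = E_total / E_photon = 4.35e19.

4.35e19 photons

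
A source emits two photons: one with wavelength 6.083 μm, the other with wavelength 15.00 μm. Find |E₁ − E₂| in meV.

121 meV

Using E = hc/λ: E₁ = 3.2656 × 10^-20 J, E₂ = 1.3243 × 10^-20 J.
|ΔE| = |3.2656 × 10^-20 − 1.3243 × 10^-20| = 1.94 × 10^-20 J = 121 meV.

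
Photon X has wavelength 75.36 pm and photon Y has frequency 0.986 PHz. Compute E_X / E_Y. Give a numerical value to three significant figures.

E_X = 2.636e-15 J (from wavelength = 75.36 pm, via E = hc/λ).
E_Y = 6.533e-19 J (from frequency = 0.986 PHz, via E = hf).
Ratio = 2.636e-15 / 6.533e-19 = 4030.

4030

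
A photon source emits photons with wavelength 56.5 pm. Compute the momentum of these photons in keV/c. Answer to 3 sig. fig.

21.9 keV/c

First convert: λ = 56.5 pm = 5.65 × 10^-11 m.
The photon relation is p = h/λ, giving p = 1.173 × 10^-23 kg·m/s.
Converting to keV/c: p = 21.94 keV/c ≈ 21.9 keV/c.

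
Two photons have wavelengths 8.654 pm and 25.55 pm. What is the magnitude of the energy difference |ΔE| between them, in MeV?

0.0947 MeV

Using E = hc/λ: E₁ = 2.2954 × 10^-14 J, E₂ = 7.7747 × 10^-15 J.
|ΔE| = |2.2954 × 10^-14 − 7.7747 × 10^-15| = 1.52 × 10^-14 J = 0.0947 MeV.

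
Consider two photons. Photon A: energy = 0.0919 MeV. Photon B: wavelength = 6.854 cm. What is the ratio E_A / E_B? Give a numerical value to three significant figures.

5.08 × 10^9

E_A = 1.472 × 10^-14 J (from energy = 0.0919 MeV, via E given directly).
E_B = 2.898 × 10^-24 J (from wavelength = 6.854 cm, via E = hc/λ).
Ratio = 1.472 × 10^-14 / 2.898 × 10^-24 = 5.08 × 10^9.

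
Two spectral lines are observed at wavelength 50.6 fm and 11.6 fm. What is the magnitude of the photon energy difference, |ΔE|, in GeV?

Using E = hc/λ: E₁ = 3.926e-12 J, E₂ = 1.712e-11 J.
|ΔE| = |3.926e-12 − 1.712e-11| = 1.32e-11 J = 0.0824 GeV.

0.0824 GeV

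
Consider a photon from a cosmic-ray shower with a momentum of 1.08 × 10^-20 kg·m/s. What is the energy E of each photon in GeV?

Since E = pc for a photon, E = 3.238 × 10^-12 J.
Converting to GeV: E = 0.02021 GeV ≈ 0.0202 GeV.

0.0202 GeV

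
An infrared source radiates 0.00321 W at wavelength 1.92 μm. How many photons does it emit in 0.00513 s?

1.59e14 photons

Total energy: E_total = P·t = 0.00321 × 0.00513 = 1.647e-5 J.
Per-photon energy: E = 1.035e-19 J.
N = E_total / E_photon = 1.59e14.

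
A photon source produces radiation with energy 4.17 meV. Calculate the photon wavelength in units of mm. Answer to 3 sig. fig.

0.297 mm

First convert: E = 4.17 meV = 6.6811 × 10^-22 J.
The photon relation is λ = hc/E, giving λ = 2.973 × 10^-4 m.
Converting to mm: λ = 0.2973 mm ≈ 0.297 mm.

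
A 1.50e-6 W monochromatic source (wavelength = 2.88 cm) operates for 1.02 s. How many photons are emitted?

2.22e17 photons

Total energy: E_total = P·t = 1.50e-6 × 1.02 = 1.530e-6 J.
Per-photon energy: E = 6.897e-24 J.
N = E_total / E_photon = 2.22e17.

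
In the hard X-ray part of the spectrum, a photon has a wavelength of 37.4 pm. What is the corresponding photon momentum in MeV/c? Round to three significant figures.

In SI units: λ = 37.4 pm = 3.74 × 10^-11 m.
For a photon p = h/λ, so p = 1.772 × 10^-23 kg·m/s.
Converting to MeV/c: p = 0.03315 MeV/c ≈ 0.0332 MeV/c.

0.0332 MeV/c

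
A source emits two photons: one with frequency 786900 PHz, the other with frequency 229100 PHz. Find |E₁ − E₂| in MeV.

2.31 MeV

Using E = hf: E₁ = 5.2141e-13 J, E₂ = 1.5180e-13 J.
|ΔE| = |5.2141e-13 − 1.5180e-13| = 3.70e-13 J = 2.31 MeV.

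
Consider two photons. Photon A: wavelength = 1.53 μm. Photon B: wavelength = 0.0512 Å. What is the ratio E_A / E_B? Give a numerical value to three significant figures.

3.35·10^-6

E_A = 1.298·10^-19 J (from wavelength = 1.53 μm, via E = hc/λ).
E_B = 3.880·10^-14 J (from wavelength = 0.0512 Å, via E = hc/λ).
Ratio = 1.298·10^-19 / 3.880·10^-14 = 3.35·10^-6.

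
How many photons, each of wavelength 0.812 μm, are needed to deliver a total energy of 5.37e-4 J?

2.20e15 photons

Per-photon energy: E = 2.446e-19 J (from wavelength = 0.812 μm).
N = E_total / E_photon = 5.37e-4 J / 2.446e-19 J = 2.20e15.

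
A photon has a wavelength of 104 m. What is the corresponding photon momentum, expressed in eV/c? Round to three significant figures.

1.19e-8 eV/c

Use h = 6.62607015e-34 J·s, c = 2.99792458e8 m/s, 1 eV = 1.602176634e-19 J.
For a photon p = h/λ, so p = 6.371e-36 kg·m/s.
Converting to eV/c: p = 1.192e-8 eV/c ≈ 1.19e-8 eV/c.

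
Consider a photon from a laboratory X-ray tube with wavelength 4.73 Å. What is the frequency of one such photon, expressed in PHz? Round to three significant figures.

634 PHz

Convert to SI: λ = 4.73 Å = 4.73e-10 m.
The photon relation is f = c/λ, giving f = 6.338e17 Hz.
Converting to PHz: f = 633.8 PHz ≈ 634 PHz.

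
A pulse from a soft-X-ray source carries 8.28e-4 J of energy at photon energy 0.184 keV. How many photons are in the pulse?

Per-photon energy: E = 2.948e-17 J (from energy = 0.184 keV).
N = E_total / E_photon = 8.28e-4 J / 2.948e-17 J = 2.81e13.

2.81e13 photons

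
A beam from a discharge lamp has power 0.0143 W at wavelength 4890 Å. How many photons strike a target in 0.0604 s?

Total energy: E_total = P·t = 0.0143 × 0.0604 = 8.637·10^-4 J.
Per-photon energy: E = 4.062·10^-19 J.
N = E_total / E_photon = 2.13·10^15.

2.13·10^15 photons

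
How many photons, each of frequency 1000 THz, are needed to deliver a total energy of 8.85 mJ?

Per-photon energy: E = 6.626 × 10^-19 J (from frequency = 1000 THz).
N = E_total / E_photon = 0.00885 J / 6.626 × 10^-19 J = 1.34 × 10^16.

1.34 × 10^16 photons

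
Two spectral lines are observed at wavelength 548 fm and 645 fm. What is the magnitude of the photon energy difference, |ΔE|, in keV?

Using E = hc/λ: E₁ = 3.625e-13 J, E₂ = 3.080e-13 J.
|ΔE| = |3.625e-13 − 3.080e-13| = 5.45e-14 J = 340 keV.

340 keV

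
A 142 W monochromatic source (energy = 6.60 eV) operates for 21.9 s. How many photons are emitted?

2.94 × 10^21 photons

Total energy: E_total = P·t = 142 × 21.9 = 3110 J.
Per-photon energy: E = 1.057 × 10^-18 J.
N = E_total / E_photon = 2.94 × 10^21.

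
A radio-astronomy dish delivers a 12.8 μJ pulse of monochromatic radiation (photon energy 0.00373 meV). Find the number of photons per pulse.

Per-photon energy: E = 5.976 × 10^-25 J (from energy = 0.00373 meV).
N = E_total / E_photon = 1.28 × 10^-5 J / 5.976 × 10^-25 J = 2.14 × 10^19.

2.14 × 10^19 photons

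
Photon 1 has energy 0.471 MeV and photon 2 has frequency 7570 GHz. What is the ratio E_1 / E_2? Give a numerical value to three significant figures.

E_1 = 7.546·10^-14 J (from energy = 0.471 MeV, via E given directly).
E_2 = 5.016·10^-21 J (from frequency = 7570 GHz, via E = hf).
Ratio = 7.546·10^-14 / 5.016·10^-21 = 1.50·10^7.

1.50·10^7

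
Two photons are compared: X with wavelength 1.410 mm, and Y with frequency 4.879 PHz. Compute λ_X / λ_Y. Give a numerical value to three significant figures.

λ_X = 0.001410 m (from wavelength = 1.410 mm, via λ given directly).
λ_Y = 6.145e-8 m (from frequency = 4.879 PHz, via λ = c/f).
Ratio = 0.001410 / 6.145e-8 = 2.29e4.

2.29e4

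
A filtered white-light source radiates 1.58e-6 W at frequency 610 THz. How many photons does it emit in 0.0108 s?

Total energy: E_total = P·t = 1.58e-6 × 0.0108 = 1.706e-8 J.
Per-photon energy: E = 4.042e-19 J.
N = E_total / E_photon = 4.22e10.

4.22e10 photons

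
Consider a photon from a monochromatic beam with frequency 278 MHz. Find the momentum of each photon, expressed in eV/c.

In SI units: f = 278 MHz = 2.78e8 Hz.
Apply p = hf/c: p = 6.144e-34 kg·m/s.
Converting to eV/c: p = 1.150e-6 eV/c ≈ 1.15e-6 eV/c.

1.15e-6 eV/c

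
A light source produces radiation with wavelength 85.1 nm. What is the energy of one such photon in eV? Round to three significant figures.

14.6 eV

Take h = 6.62607015·10^-34 J·s, c = 2.99792458·10^8 m/s, 1 eV = 1.602176634·10^-19 J.
In SI units: λ = 85.1 nm = 8.51·10^-8 m.
For a photon E = hc/λ, so E = 2.334·10^-18 J.
Converting to eV: E = 14.57 eV ≈ 14.6 eV.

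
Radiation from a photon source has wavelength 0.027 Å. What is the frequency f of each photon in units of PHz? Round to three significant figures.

1.11e5 PHz

(c = 2.99792458e8 m/s.)
First convert: λ = 0.027 Å = 2.7e-12 m.
For a photon f = c/λ, so f = 1.110e20 Hz.
Converting to PHz: f = 111000 PHz ≈ 1.11e5 PHz.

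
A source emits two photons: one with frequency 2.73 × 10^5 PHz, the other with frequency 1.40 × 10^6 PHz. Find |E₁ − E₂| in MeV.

4.66 MeV

Using E = hf: E₁ = 1.809 × 10^-13 J, E₂ = 9.276 × 10^-13 J.
|ΔE| = |1.809 × 10^-13 − 9.276 × 10^-13| = 7.47 × 10^-13 J = 4.66 MeV.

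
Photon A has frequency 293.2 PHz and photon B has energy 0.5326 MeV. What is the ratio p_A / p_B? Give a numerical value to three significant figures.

2.28e-3

p_A = 6.480e-25 kg·m/s (from frequency = 293.2 PHz, via p = hf/c).
p_B = 2.846e-22 kg·m/s (from energy = 0.5326 MeV, via p = E/c).
Ratio = 6.480e-25 / 2.846e-22 = 2.28e-3.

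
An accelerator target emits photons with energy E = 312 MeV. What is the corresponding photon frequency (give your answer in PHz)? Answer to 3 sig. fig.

7.54e7 PHz

First convert: E = 312 MeV = 4.9988e-11 J.
Apply f = E/h: f = 7.544e22 Hz.
Converting to PHz: f = 7.544e7 PHz ≈ 7.54e7 PHz.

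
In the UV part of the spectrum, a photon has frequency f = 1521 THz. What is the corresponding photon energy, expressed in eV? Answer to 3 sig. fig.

Take h = 6.62607015·10^-34 J·s, 1 eV = 1.602176634·10^-19 J.
First convert: f = 1521 THz = 1.521·10^15 Hz.
Since E = hf for a photon, E = 1.008·10^-18 J.
Converting to eV: E = 6.290 eV ≈ 6.29 eV.

6.29 eV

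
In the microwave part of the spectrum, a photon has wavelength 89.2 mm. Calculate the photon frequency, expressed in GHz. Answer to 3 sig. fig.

Use c = 2.99792458e8 m/s.
Convert to SI: λ = 89.2 mm = 0.0892 m.
The photon relation is f = c/λ, giving f = 3.361e9 Hz.
Converting to GHz: f = 3.361 GHz ≈ 3.36 GHz.

3.36 GHz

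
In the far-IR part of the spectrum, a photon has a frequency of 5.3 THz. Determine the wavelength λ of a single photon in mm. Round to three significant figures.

0.0566 mm

In SI units: f = 5.3 THz = 5.3e12 Hz.
Since λ = c/f for a photon, λ = 5.656e-5 m.
Converting to mm: λ = 0.05656 mm ≈ 0.0566 mm.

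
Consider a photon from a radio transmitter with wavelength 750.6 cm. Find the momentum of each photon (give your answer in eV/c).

Use h = 6.62607015e-34 J·s, c = 2.99792458e8 m/s, 1 eV = 1.602176634e-19 J.
First convert: λ = 750.6 cm = 7.506 m.
Apply p = h/λ: p = 8.828e-35 kg·m/s.
Converting to eV/c: p = 1.652e-7 eV/c ≈ 1.65e-7 eV/c.

1.65e-7 eV/c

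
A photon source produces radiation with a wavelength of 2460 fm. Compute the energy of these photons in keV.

In SI units: λ = 2460 fm = 2.46 × 10^-12 m.
The photon relation is E = hc/λ, giving E = 8.075 × 10^-14 J.
Converting to keV: E = 504.0 keV ≈ 504 keV.

504 keV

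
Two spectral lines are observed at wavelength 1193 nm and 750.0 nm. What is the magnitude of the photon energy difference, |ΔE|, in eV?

0.614 eV

Using E = hc/λ: E₁ = 1.6651 × 10^-19 J, E₂ = 2.6486 × 10^-19 J.
|ΔE| = |1.6651 × 10^-19 − 2.6486 × 10^-19| = 9.84 × 10^-20 J = 0.614 eV.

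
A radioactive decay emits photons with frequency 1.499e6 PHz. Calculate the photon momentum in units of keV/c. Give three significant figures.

6200 keV/c

Use h = 6.62607015e-34 J·s, c = 2.99792458e8 m/s, 1 eV = 1.602176634e-19 J.
First convert: f = 1.499e6 PHz = 1.499e21 Hz.
For a photon p = hf/c, so p = 3.313e-21 kg·m/s.
Converting to keV/c: p = 6199 keV/c ≈ 6200 keV/c.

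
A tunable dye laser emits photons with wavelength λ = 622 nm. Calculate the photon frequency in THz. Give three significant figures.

482 THz

Take c = 2.99792458 × 10^8 m/s.
First convert: λ = 622 nm = 6.22 × 10^-7 m.
For a photon f = c/λ, so f = 4.820 × 10^14 Hz.
Converting to THz: f = 482.0 THz ≈ 482 THz.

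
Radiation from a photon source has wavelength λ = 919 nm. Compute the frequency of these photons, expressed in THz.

Convert to SI: λ = 919 nm = 9.19e-7 m.
Apply f = c/λ: f = 3.262e14 Hz.
Converting to THz: f = 326.2 THz ≈ 326 THz.

326 THz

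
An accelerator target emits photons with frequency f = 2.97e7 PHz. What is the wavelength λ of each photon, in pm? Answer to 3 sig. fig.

0.0101 pm

Take c = 2.99792458e8 m/s.
Convert to SI: f = 2.97e7 PHz = 2.97e22 Hz.
The photon relation is λ = c/f, giving λ = 1.009e-14 m.
Converting to pm: λ = 0.01009 pm ≈ 0.0101 pm.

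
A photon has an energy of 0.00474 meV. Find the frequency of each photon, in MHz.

Convert to SI: E = 0.00474 meV = 7.5943·10^-25 J.
Apply f = E/h: f = 1.146·10^9 Hz.
Converting to MHz: f = 1146 MHz ≈ 1150 MHz.

1150 MHz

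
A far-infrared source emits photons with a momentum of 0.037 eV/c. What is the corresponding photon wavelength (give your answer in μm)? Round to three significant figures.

In SI units: p = 0.037 eV/c = 1.9774e-29 kg·m/s.
Apply λ = h/p: λ = 3.351e-5 m.
Converting to μm: λ = 33.51 μm ≈ 33.5 μm.

33.5 μm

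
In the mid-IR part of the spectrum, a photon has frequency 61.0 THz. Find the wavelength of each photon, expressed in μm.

Take c = 2.99792458e8 m/s.
First convert: f = 61.0 THz = 6.10e13 Hz.
The photon relation is λ = c/f, giving λ = 4.915e-6 m.
Converting to μm: λ = 4.915 μm ≈ 4.91 μm.

4.91 μm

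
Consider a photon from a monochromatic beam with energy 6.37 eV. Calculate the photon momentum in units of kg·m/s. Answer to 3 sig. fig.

First convert: E = 6.37 eV = 1.0206e-18 J.
Since p = E/c for a photon, p = 3.404e-27 kg·m/s.
So p ≈ 3.40e-27 kg·m/s.

3.40e-27 kg·m/s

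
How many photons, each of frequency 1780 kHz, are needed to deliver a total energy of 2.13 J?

Per-photon energy: E = 1.179e-27 J (from frequency = 1780 kHz).
N = E_total / E_photon = 2.13 J / 1.179e-27 J = 1.81e27.

1.81e27 photons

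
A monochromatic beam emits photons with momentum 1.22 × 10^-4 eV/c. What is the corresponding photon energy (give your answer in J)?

1.95 × 10^-23 J

Convert to SI: p = 1.22 × 10^-4 eV/c = 6.5200 × 10^-32 kg·m/s.
For a photon E = pc, so E = 1.955 × 10^-23 J.
So E ≈ 1.95 × 10^-23 J.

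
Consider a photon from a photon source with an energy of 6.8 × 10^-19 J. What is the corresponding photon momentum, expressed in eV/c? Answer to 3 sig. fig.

Apply p = E/c: p = 2.268 × 10^-27 kg·m/s.
Converting to eV/c: p = 4.244 eV/c ≈ 4.24 eV/c.

4.24 eV/c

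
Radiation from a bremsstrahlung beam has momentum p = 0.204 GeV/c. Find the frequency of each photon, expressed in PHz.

Use h = 6.62607015 × 10^-34 J·s, c = 2.99792458 × 10^8 m/s, 1 eV = 1.602176634 × 10^-19 J.
In SI units: p = 0.204 GeV/c = 1.0902 × 10^-19 kg·m/s.
Since f = pc/h for a photon, f = 4.933 × 10^22 Hz.
Converting to PHz: f = 4.933 × 10^7 PHz ≈ 4.93 × 10^7 PHz.

4.93 × 10^7 PHz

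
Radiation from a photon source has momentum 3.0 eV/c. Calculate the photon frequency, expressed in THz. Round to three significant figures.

725 THz

Use h = 6.62607015 × 10^-34 J·s, c = 2.99792458 × 10^8 m/s, 1 eV = 1.602176634 × 10^-19 J.
In SI units: p = 3.0 eV/c = 1.6033 × 10^-27 kg·m/s.
Since f = pc/h for a photon, f = 7.254 × 10^14 Hz.
Converting to THz: f = 725.4 THz ≈ 725 THz.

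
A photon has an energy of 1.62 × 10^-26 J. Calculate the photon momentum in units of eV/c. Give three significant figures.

For a photon p = E/c, so p = 5.404 × 10^-35 kg·m/s.
Converting to eV/c: p = 1.011 × 10^-7 eV/c ≈ 1.01 × 10^-7 eV/c.

1.01 × 10^-7 eV/c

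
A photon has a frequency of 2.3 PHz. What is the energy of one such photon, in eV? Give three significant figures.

9.51 eV

First convert: f = 2.3 PHz = 2.3·10^15 Hz.
For a photon E = hf, so E = 1.524·10^-18 J.
Converting to eV: E = 9.512 eV ≈ 9.51 eV.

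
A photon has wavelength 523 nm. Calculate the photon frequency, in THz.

(c = 2.99792458 × 10^8 m/s.)
In SI units: λ = 523 nm = 5.23 × 10^-7 m.
The photon relation is f = c/λ, giving f = 5.732 × 10^14 Hz.
Converting to THz: f = 573.2 THz ≈ 573 THz.

573 THz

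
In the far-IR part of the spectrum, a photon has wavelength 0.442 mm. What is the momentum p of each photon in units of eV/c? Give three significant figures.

(h = 6.62607015e-34 J·s, c = 2.99792458e8 m/s, 1 eV = 1.602176634e-19 J.)
In SI units: λ = 0.442 mm = 4.42e-4 m.
Since p = h/λ for a photon, p = 1.499e-30 kg·m/s.
Converting to eV/c: p = 0.002805 eV/c ≈ 2.81e-3 eV/c.

2.81e-3 eV/c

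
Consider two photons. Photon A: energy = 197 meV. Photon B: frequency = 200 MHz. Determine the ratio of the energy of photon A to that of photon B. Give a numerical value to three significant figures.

2.38 × 10^5

E_A = 3.156 × 10^-20 J (from energy = 197 meV, via E given directly).
E_B = 1.325 × 10^-25 J (from frequency = 200 MHz, via E = hf).
Ratio = 3.156 × 10^-20 / 1.325 × 10^-25 = 2.38 × 10^5.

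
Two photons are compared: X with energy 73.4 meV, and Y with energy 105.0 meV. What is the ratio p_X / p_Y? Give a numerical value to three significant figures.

p_X = 3.923e-29 kg·m/s (from energy = 73.4 meV, via p = E/c).
p_Y = 5.612e-29 kg·m/s (from energy = 105.0 meV, via p = E/c).
Ratio = 3.923e-29 / 5.612e-29 = 0.699.

0.699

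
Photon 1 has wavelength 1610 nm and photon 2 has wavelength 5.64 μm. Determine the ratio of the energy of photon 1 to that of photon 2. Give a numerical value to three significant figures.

3.50

E_1 = 1.234 × 10^-19 J (from wavelength = 1610 nm, via E = hc/λ).
E_2 = 3.522 × 10^-20 J (from wavelength = 5.64 μm, via E = hc/λ).
Ratio = 1.234 × 10^-19 / 3.522 × 10^-20 = 3.50.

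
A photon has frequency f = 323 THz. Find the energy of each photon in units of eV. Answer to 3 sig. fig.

Use h = 6.62607015e-34 J·s, 1 eV = 1.602176634e-19 J.
Convert to SI: f = 323 THz = 3.23e14 Hz.
Apply E = hf: E = 2.140e-19 J.
Converting to eV: E = 1.336 eV ≈ 1.34 eV.

1.34 eV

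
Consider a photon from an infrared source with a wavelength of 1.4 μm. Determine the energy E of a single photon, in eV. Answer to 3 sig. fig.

0.886 eV

Use h = 6.62607015e-34 J·s, c = 2.99792458e8 m/s, 1 eV = 1.602176634e-19 J.
In SI units: λ = 1.4 μm = 1.4e-6 m.
Apply E = hc/λ: E = 1.419e-19 J.
Converting to eV: E = 0.8856 eV ≈ 0.886 eV.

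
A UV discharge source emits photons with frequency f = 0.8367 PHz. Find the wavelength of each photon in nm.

(c = 2.99792458·10^8 m/s.)
First convert: f = 0.8367 PHz = 8.367·10^14 Hz.
The photon relation is λ = c/f, giving λ = 3.583·10^-7 m.
Converting to nm: λ = 358.3 nm ≈ 358 nm.

358 nm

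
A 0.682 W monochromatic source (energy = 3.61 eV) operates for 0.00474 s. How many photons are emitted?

Total energy: E_total = P·t = 0.682 × 0.00474 = 0.003233 J.
Per-photon energy: E = 5.784 × 10^-19 J.
N = E_total / E_photon = 5.59 × 10^15.

5.59 × 10^15 photons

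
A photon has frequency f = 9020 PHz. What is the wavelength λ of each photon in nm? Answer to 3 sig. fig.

0.0332 nm

Take c = 2.99792458 × 10^8 m/s.
In SI units: f = 9020 PHz = 9.02 × 10^18 Hz.
The photon relation is λ = c/f, giving λ = 3.324 × 10^-11 m.
Converting to nm: λ = 0.03324 nm ≈ 0.0332 nm.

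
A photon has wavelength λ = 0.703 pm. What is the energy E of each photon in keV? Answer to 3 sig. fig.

1760 keV

In SI units: λ = 0.703 pm = 7.03e-13 m.
The photon relation is E = hc/λ, giving E = 2.826e-13 J.
Converting to keV: E = 1764 keV ≈ 1760 keV.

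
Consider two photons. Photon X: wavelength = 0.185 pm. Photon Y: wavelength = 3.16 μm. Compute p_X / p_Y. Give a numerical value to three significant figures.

1.71 × 10^7

p_X = 3.582 × 10^-21 kg·m/s (from wavelength = 0.185 pm, via p = h/λ).
p_Y = 2.097 × 10^-28 kg·m/s (from wavelength = 3.16 μm, via p = h/λ).
Ratio = 3.582 × 10^-21 / 2.097 × 10^-28 = 1.71 × 10^7.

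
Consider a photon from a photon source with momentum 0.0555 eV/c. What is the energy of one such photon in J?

In SI units: p = 0.0555 eV/c = 2.9661·10^-29 kg·m/s.
Apply E = pc: E = 8.892·10^-21 J.
So E ≈ 8.89·10^-21 J.

8.89·10^-21 J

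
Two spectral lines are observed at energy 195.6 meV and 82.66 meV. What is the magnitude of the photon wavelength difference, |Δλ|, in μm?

Using λ = hc/E: λ₁ = 6.3387 × 10^-6 m, λ₂ = 1.4999 × 10^-5 m.
|Δλ| = |6.3387 × 10^-6 − 1.4999 × 10^-5| = 8.66 × 10^-6 m = 8.66 μm.

8.66 μm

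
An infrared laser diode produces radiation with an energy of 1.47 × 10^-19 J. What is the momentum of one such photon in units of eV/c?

Apply p = E/c: p = 4.903 × 10^-28 kg·m/s.
Converting to eV/c: p = 0.9175 eV/c ≈ 0.918 eV/c.

0.918 eV/c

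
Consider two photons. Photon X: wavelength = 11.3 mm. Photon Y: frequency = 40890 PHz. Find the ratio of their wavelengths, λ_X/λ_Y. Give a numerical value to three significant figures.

1.54e9

λ_X = 0.01130 m (from wavelength = 11.3 mm, via λ given directly).
λ_Y = 7.332e-12 m (from frequency = 40890 PHz, via λ = c/f).
Ratio = 0.01130 / 7.332e-12 = 1.54e9.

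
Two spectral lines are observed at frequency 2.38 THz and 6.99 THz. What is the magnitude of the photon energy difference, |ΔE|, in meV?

Using E = hf: E₁ = 1.577e-21 J, E₂ = 4.632e-21 J.
|ΔE| = |1.577e-21 − 4.632e-21| = 3.05e-21 J = 19.1 meV.

19.1 meV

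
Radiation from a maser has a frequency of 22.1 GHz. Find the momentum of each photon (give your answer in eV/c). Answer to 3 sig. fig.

9.14e-5 eV/c

First convert: f = 22.1 GHz = 2.21e10 Hz.
Apply p = hf/c: p = 4.885e-32 kg·m/s.
Converting to eV/c: p = 9.140e-5 eV/c ≈ 9.14e-5 eV/c.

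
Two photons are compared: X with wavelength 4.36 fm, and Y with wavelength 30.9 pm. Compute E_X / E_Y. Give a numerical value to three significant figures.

E_X = 4.556 × 10^-11 J (from wavelength = 4.36 fm, via E = hc/λ).
E_Y = 6.429 × 10^-15 J (from wavelength = 30.9 pm, via E = hc/λ).
Ratio = 4.556 × 10^-11 / 6.429 × 10^-15 = 7090.

7090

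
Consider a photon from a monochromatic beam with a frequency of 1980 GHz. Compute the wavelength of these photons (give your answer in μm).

First convert: f = 1980 GHz = 1.98 × 10^12 Hz.
The photon relation is λ = c/f, giving λ = 1.514 × 10^-4 m.
Converting to μm: λ = 151.4 μm ≈ 151 μm.

151 μm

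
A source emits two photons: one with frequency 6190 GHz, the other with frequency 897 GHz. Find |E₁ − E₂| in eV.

Using E = hf: E₁ = 4.102e-21 J, E₂ = 5.944e-22 J.
|ΔE| = |4.102e-21 − 5.944e-22| = 3.51e-21 J = 0.0219 eV.

0.0219 eV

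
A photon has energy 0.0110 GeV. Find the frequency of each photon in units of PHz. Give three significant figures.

2.66e6 PHz

Take h = 6.62607015e-34 J·s, 1 eV = 1.602176634e-19 J.
In SI units: E = 0.0110 GeV = 1.7624e-12 J.
For a photon f = E/h, so f = 2.660e21 Hz.
Converting to PHz: f = 2.660e6 PHz ≈ 2.66e6 PHz.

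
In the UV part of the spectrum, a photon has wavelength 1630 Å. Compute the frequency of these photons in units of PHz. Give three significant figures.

In SI units: λ = 1630 Å = 1.63 × 10^-7 m.
Apply f = c/λ: f = 1.839 × 10^15 Hz.
Converting to PHz: f = 1.839 PHz ≈ 1.84 PHz.

1.84 PHz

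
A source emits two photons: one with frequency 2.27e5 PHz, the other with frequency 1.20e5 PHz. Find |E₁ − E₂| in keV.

Using E = hf: E₁ = 1.504e-13 J, E₂ = 7.951e-14 J.
|ΔE| = |1.504e-13 − 7.951e-14| = 7.09e-14 J = 443 keV.

443 keV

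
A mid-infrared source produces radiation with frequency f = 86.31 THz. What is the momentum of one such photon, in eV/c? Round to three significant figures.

Use h = 6.62607015e-34 J·s, c = 2.99792458e8 m/s, 1 eV = 1.602176634e-19 J.
In SI units: f = 86.31 THz = 8.631e13 Hz.
For a photon p = hf/c, so p = 1.908e-28 kg·m/s.
Converting to eV/c: p = 0.3569 eV/c ≈ 0.357 eV/c.

0.357 eV/c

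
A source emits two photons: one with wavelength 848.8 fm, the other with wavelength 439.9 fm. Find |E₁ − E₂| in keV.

Using E = hc/λ: E₁ = 2.3403e-13 J, E₂ = 4.5157e-13 J.
|ΔE| = |2.3403e-13 − 4.5157e-13| = 2.18e-13 J = 1360 keV.

1360 keV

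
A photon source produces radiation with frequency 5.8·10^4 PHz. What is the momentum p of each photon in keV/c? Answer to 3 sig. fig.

240 keV/c

Take h = 6.62607015·10^-34 J·s, c = 2.99792458·10^8 m/s, 1 eV = 1.602176634·10^-19 J.
Convert to SI: f = 5.8·10^4 PHz = 5.8·10^19 Hz.
Since p = hf/c for a photon, p = 1.282·10^-22 kg·m/s.
Converting to keV/c: p = 239.9 keV/c ≈ 240 keV/c.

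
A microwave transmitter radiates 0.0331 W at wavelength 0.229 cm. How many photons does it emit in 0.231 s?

Total energy: E_total = P·t = 0.0331 × 0.231 = 0.007646 J.
Per-photon energy: E = 8.674 × 10^-23 J.
N = E_total / E_photon = 8.81 × 10^19.

8.81 × 10^19 photons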